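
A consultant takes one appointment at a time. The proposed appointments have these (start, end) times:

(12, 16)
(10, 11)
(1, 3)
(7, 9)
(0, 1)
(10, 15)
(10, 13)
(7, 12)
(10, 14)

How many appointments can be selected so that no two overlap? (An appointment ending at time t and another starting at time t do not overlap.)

5

Sorted by end: (0,1)  (1,3)  (7,9)  (10,11)  (7,12)  (10,13)  (10,14)  (10,15)  (12,16)
take (0,1); take (1,3); take (7,9); take (10,11); skip (10,13); take (12,16).
Selected 5 appointments.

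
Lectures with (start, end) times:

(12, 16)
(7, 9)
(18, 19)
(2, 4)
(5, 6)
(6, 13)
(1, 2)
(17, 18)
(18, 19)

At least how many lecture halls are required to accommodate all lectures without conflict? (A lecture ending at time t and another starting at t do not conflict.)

starts: [1, 2, 5, 6, 7, 12, 17, 18, 18]
ends:   [2, 4, 6, 9, 13, 16, 18, 19, 19]
s1→1 e2→0 s2→1 e4→0 s5→1 e6→0 s6→1 s7→2  — peak 2.

2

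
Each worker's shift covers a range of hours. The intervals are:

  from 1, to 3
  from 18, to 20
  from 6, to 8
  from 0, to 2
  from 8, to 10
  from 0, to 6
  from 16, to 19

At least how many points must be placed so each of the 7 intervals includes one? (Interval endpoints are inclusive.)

Sort by right endpoint; whenever an interval is uncovered, place a point at its right end.
By right end: [0,2]  [1,3]  [0,6]  [6,8]  [8,10]  [16,19]  [18,20]
[0,2] uncovered → point at 2; [6,8] uncovered → point at 8; [16,19] uncovered → point at 19.
Points: 2, 8, 19 (3 total).

3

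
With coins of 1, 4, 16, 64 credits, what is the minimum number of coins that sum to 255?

255 − 3×64→63 − 3×16→15 − 3×4→3 − 3×1→0
Total coins = 3 + 3 + 3 + 3 = 12

12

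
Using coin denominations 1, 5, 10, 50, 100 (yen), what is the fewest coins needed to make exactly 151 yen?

3

Use the largest denomination that fits, subtract, and repeat.
151 = 1×100 + 1×50 + 1×1
Total coins = 1 + 1 + 1 = 3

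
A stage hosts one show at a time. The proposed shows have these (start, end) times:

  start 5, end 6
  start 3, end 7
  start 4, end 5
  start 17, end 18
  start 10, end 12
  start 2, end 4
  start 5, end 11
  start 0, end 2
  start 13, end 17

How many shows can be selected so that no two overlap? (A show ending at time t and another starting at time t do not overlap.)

Sorted by end: (0,2)  (2,4)  (4,5)  (5,6)  (3,7)  (5,11)  (10,12)  (13,17)  (17,18)
take (0,2); take (2,4); take (4,5); take (5,6); take (10,12); take (13,17); take (17,18).
Selected 7 shows.

7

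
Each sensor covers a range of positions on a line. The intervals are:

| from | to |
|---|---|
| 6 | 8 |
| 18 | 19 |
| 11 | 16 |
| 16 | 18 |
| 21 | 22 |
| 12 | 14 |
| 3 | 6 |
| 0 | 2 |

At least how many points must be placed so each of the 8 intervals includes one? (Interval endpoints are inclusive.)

Process intervals by earliest right end; each time one isn't hit yet, stab at its right endpoint.
Sorted: [0,2] [3,6] [6,8] [12,14] [11,16] [16,18] [18,19] [21,22]
{[0,2]} hit by 2; {[3,6],[6,8]} hit by 6; {[12,14],[11,16]} hit by 14; {[16,18],[18,19]} hit by 18; {[21,22]} hit by 22.
Points: 2, 6, 14, 18, 22 (5 total).

5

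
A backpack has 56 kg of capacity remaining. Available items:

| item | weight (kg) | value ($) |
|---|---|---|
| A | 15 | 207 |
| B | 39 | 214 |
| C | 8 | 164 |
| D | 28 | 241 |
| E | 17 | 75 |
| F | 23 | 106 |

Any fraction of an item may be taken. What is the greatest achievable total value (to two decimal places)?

639.44

Sort by value per unit weight and fill in that order.
Order: C (164/8=20.50) > A (207/15=13.80) > D (241/28=8.61) > B (214/39=5.49) > F (106/23=4.61) > E (75/17=4.41)
Fill: take C (8 @ 164) → take A (15 @ 207) → take D (28 @ 241) → take 5/39 of B → 27.44; 56/56 used.
Total value = 639.44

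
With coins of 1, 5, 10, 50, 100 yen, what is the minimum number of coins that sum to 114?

114 − 1×100→14 − 1×10→4 − 4×1→0
Total coins = 1 + 1 + 4 = 6

6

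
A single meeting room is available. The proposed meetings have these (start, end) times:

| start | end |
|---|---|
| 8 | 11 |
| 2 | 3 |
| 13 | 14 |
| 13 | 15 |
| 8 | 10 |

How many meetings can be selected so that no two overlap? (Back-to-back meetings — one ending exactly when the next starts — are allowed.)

By end time: (2,3), (8,10), (8,11), (13,14), (13,15).
Pick (2,3); next start ≥ 3 → (8,10); next start ≥ 10 → (13,14).
Selected 3 meetings.

3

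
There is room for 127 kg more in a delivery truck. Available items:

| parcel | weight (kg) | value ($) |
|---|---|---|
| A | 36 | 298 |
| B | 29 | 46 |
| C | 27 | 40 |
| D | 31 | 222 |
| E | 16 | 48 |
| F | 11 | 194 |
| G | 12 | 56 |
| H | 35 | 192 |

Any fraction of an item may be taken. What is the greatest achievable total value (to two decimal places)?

Ratios (sorted): F 17.64, A 8.28, D 7.16, H 5.49, G 4.67, E 3.00, B 1.59, C 1.48
take F (11 @ 194); take A (36 @ 298); take D (31 @ 222); take H (35 @ 192); take G (12 @ 56); take 2/16 of E → 6.00. Capacity used 127/127.
Total value = 968.00

968.00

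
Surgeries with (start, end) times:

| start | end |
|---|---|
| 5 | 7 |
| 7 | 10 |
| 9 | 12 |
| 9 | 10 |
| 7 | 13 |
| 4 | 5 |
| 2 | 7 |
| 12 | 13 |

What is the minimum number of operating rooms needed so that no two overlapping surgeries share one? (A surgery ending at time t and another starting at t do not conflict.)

4

The answer is the maximum number of intervals overlapping at any instant.
starts: [2, 4, 5, 7, 7, 9, 9, 12]
ends:   [5, 7, 7, 10, 10, 12, 13, 13]
s2→1 s4→2 e5→1 s5→2 e7→1 e7→0 s7→1 s7→2 s9→3 s9→4  — peak 4.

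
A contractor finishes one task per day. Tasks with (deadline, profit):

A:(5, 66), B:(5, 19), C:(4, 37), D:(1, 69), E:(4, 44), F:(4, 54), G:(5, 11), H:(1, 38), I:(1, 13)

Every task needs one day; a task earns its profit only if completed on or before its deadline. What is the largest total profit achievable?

270

Take jobs in profit order; each goes to the latest open slot no later than its deadline.
Profit order: D=69 A=66 F=54 E=44 H=38 C=37 B=19 I=13 G=11
Assign: D→slot 1, A→slot 5, F→slot 4, E→slot 3, H skipped, C→slot 2, B skipped, I skipped, G skipped.
Slots: [1:D] [2:C] [3:E] [4:F] [5:A]
Profit = 69 + 37 + 44 + 54 + 66 = 270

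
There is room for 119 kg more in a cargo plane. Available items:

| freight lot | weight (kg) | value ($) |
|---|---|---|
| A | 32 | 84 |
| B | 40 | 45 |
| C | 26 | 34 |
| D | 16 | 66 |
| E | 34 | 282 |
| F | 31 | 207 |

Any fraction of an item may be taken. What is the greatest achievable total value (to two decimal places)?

Order: E (282/34=8.29) > F (207/31=6.68) > D (66/16=4.12) > A (84/32=2.62) > C (34/26=1.31) > B (45/40=1.12)
Fill: take E (34 @ 282) → take F (31 @ 207) → take D (16 @ 66) → take A (32 @ 84) → take 6/26 of C → 7.85; 119/119 used.
Total value = 646.85

646.85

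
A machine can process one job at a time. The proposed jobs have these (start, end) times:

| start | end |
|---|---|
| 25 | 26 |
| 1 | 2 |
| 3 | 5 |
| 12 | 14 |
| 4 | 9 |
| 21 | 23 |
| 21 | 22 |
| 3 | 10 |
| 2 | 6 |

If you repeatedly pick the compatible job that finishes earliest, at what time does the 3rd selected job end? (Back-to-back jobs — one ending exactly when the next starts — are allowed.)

By end time: (1,2), (3,5), (2,6), (4,9), (3,10), (12,14), (21,22), (21,23), (25,26).
Pick (1,2); next start ≥ 2 → (3,5); next start ≥ 5 → (12,14); next start ≥ 14 → (21,22); next start ≥ 22 → (25,26).
Selected: (1,2) (3,5) (12,14) (21,22) (25,26)

14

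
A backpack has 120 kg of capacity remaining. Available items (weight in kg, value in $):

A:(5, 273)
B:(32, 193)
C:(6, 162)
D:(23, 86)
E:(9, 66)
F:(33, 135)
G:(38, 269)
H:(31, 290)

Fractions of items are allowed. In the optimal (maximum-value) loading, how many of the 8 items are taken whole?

Sort by value per unit weight and fill in that order.
Ratios (sorted): A 54.60, C 27.00, H 9.35, E 7.33, G 7.08, B 6.03, F 4.09, D 3.74
take A (5 @ 273); take C (6 @ 162); take H (31 @ 290); take E (9 @ 66); take G (38 @ 269); take 31/32 of B → 186.97. Capacity used 120/120.
5 item(s) taken whole; one partial (take 31/32 of B).

5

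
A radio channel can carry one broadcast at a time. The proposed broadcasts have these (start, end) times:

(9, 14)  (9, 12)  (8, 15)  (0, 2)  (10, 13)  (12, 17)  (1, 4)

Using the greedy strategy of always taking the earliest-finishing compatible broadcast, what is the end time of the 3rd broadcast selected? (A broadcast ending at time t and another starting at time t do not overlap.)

17

Sorted by end: (0,2)  (1,4)  (9,12)  (10,13)  (9,14)  (8,15)  (12,17)
take (0,2); take (9,12); skip (10,13); take (12,17).
Selected: (0,2) (9,12) (12,17)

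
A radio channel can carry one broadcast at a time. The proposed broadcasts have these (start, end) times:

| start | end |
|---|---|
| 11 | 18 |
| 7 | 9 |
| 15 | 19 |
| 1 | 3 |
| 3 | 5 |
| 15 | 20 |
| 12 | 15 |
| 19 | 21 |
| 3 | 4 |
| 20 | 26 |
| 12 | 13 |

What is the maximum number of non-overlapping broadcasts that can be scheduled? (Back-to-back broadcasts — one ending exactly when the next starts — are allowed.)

Order by finish time; keep every interval that doesn't clash with the previous kept one.
By end time: (1,3), (3,4), (3,5), (7,9), (12,13), (12,15), (11,18), (15,19), (15,20), (19,21), (20,26).
Pick (1,3); next start ≥ 3 → (3,4); next start ≥ 4 → (7,9); next start ≥ 9 → (12,13); next start ≥ 13 → (15,19); next start ≥ 19 → (19,21).
Selected 6 broadcasts.

6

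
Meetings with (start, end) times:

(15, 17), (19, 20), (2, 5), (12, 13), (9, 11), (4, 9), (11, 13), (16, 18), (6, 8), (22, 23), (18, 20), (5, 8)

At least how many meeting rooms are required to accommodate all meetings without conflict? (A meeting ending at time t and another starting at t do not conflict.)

3

Count concurrent intervals with a sweep; the peak is the room count.
Events (time:±→running): 2:+→1 4:+→2 5:-→1 5:+→2 6:+→3 … peak 3.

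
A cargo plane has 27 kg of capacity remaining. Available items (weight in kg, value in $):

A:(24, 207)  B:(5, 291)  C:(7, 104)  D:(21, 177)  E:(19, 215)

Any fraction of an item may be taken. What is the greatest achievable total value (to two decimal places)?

Greedy by value/weight ratio, highest first.
Ratios (sorted): B 58.20, C 14.86, E 11.32, A 8.62, D 8.43
take B (5 @ 291); take C (7 @ 104); take 15/19 of E → 169.74. Capacity used 27/27.
Total value = 564.74

564.74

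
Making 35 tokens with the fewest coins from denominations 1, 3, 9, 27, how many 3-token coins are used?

2

Use the largest denomination that fits, subtract, and repeat.
35 = 1×27 + 2×3 + 2×1
Count of 3: 2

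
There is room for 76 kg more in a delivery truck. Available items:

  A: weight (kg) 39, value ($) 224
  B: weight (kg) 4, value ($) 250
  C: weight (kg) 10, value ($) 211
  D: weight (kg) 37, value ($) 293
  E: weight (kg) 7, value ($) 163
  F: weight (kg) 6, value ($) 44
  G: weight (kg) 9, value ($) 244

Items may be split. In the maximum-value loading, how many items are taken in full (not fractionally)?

Sort by value per unit weight and fill in that order.
Order: B (250/4=62.50) > G (244/9=27.11) > E (163/7=23.29) > C (211/10=21.10) > D (293/37=7.92) > F (44/6=7.33) > A (224/39=5.74)
Fill: take B (4 @ 250) → take G (9 @ 244) → take E (7 @ 163) → take C (10 @ 211) → take D (37 @ 293) → take F (6 @ 44) → take 3/39 of A → 17.23; 76/76 used.
6 item(s) taken whole; one partial (take 3/39 of A).

6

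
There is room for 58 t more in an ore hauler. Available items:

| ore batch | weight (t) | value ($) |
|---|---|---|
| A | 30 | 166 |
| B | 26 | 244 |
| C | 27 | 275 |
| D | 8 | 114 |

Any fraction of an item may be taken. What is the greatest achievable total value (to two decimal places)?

604.85

Order: D (114/8=14.25) > C (275/27=10.19) > B (244/26=9.38) > A (166/30=5.53)
Fill: take D (8 @ 114) → take C (27 @ 275) → take 23/26 of B → 215.85; 58/58 used.
Total value = 604.85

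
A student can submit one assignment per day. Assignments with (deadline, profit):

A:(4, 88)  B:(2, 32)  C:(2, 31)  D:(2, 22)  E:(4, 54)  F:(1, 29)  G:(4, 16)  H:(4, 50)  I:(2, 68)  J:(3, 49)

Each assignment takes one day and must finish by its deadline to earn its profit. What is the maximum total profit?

260

Take jobs in profit order; each goes to the latest open slot no later than its deadline.
By profit: A(d4,88), I(d2,68), E(d4,54), H(d4,50), J(d3,49), B(d2,32), C(d2,31), F(d1,29), D(d2,22), G(d4,16)
A→slot 4; I→slot 2; E→slot 3; H→slot 1; J skipped; B skipped; C skipped; F skipped; D skipped; G skipped.
Profit = 50 + 68 + 54 + 88 = 260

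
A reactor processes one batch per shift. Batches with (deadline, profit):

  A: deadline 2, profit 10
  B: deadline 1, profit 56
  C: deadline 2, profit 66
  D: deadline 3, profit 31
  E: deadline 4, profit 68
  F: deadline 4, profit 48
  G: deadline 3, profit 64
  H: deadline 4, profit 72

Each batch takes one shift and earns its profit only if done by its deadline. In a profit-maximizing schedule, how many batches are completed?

Profit order: H=72 E=68 C=66 G=64 B=56 F=48 D=31 A=10
Assign: H→slot 4, E→slot 3, C→slot 2, G→slot 1, B skipped, F skipped, D skipped, A skipped.
Slots: [1:G] [2:C] [3:E] [4:H]
4 of 8 scheduled.

4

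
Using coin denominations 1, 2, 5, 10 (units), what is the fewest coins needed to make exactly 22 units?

22 = 2×10 + 1×2
Total coins = 2 + 1 = 3

3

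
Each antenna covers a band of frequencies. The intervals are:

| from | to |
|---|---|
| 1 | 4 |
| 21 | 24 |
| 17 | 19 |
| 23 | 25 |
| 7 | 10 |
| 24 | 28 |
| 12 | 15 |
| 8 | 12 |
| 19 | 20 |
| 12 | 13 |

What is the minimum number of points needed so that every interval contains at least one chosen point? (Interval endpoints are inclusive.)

5

By right end: [1,4]  [7,10]  [8,12]  [12,13]  [12,15]  [17,19]  [19,20]  [21,24]  [23,25]  [24,28]
[1,4] uncovered → point at 4; [7,10] uncovered → point at 10; [12,13] uncovered → point at 13; [17,19] uncovered → point at 19; [21,24] uncovered → point at 24.
Points: 4, 10, 13, 19, 24 (5 total).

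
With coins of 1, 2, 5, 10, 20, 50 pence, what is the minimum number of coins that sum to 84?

5

Greedy: take as many of the largest coin as possible, then repeat with the remainder.
84 = 1×50 + 1×20 + 1×10 + 2×2
Total coins = 1 + 1 + 1 + 2 = 5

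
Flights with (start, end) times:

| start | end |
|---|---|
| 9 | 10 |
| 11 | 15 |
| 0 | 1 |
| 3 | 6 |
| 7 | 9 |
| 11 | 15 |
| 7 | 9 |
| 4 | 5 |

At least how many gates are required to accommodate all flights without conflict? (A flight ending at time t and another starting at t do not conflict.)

2

starts: [0, 3, 4, 7, 7, 9, 11, 11]
ends:   [1, 5, 6, 9, 9, 10, 15, 15]
s0→1 e1→0 s3→1 s4→2  — peak 2.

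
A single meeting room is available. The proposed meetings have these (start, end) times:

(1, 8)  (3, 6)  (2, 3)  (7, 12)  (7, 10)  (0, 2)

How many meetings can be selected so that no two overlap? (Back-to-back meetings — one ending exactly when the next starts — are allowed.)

4

By end time: (0,2), (2,3), (3,6), (1,8), (7,10), (7,12).
Pick (0,2); next start ≥ 2 → (2,3); next start ≥ 3 → (3,6); next start ≥ 6 → (7,10).
Selected 4 meetings.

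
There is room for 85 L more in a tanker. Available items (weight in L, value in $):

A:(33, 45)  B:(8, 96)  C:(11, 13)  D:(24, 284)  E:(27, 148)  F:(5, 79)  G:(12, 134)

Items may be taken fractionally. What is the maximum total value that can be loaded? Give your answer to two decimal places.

Greedy by value/weight ratio, highest first.
Order: F (79/5=15.80) > B (96/8=12.00) > D (284/24=11.83) > G (134/12=11.17) > E (148/27=5.48) > A (45/33=1.36) > C (13/11=1.18)
Fill: take F (5 @ 79) → take B (8 @ 96) → take D (24 @ 284) → take G (12 @ 134) → take E (27 @ 148) → take 9/33 of A → 12.27; 85/85 used.
Total value = 753.27

753.27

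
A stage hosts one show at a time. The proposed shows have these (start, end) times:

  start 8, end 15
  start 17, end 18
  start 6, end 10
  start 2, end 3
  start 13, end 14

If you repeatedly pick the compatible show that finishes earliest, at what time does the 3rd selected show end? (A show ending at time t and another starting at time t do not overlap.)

14

By end time: (2,3), (6,10), (13,14), (8,15), (17,18).
Pick (2,3); next start ≥ 3 → (6,10); next start ≥ 10 → (13,14); next start ≥ 14 → (17,18).
Selected: (2,3) (6,10) (13,14) (17,18)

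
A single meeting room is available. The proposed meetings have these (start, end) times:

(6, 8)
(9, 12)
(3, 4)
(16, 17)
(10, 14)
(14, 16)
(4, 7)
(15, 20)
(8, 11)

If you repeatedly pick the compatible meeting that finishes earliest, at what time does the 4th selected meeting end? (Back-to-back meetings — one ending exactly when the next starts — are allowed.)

16

Order by finish time; keep every interval that doesn't clash with the previous kept one.
By end time: (3,4), (4,7), (6,8), (8,11), (9,12), (10,14), (14,16), (16,17), (15,20).
Pick (3,4); next start ≥ 4 → (4,7); next start ≥ 7 → (8,11); next start ≥ 11 → (14,16); next start ≥ 16 → (16,17).
Selected: (3,4) (4,7) (8,11) (14,16) (16,17)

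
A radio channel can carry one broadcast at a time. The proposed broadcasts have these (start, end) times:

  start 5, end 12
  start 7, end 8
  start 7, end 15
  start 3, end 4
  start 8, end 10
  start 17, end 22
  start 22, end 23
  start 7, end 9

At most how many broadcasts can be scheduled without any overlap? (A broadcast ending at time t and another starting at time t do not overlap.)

By end time: (3,4), (7,8), (7,9), (8,10), (5,12), (7,15), (17,22), (22,23).
Pick (3,4); next start ≥ 4 → (7,8); next start ≥ 8 → (8,10); next start ≥ 10 → (17,22); next start ≥ 22 → (22,23).
Selected 5 broadcasts.

5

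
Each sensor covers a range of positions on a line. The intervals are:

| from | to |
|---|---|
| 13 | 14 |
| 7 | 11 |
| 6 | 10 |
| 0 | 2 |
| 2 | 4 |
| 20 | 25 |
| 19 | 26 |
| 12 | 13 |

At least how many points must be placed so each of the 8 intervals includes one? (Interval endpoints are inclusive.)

4

Process intervals by earliest right end; each time one isn't hit yet, stab at its right endpoint.
Sorted: [0,2] [2,4] [6,10] [7,11] [12,13] [13,14] [20,25] [19,26]
{[0,2],[2,4]} hit by 2; {[6,10],[7,11]} hit by 10; {[12,13],[13,14]} hit by 13; {[20,25],[19,26]} hit by 25.
Points: 2, 10, 13, 25 (4 total).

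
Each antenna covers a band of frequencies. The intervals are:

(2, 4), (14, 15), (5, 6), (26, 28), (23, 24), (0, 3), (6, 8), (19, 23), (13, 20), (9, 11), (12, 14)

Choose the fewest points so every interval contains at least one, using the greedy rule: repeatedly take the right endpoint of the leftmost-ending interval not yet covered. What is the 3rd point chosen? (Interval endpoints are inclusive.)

11

Sorted: [0,3] [2,4] [5,6] [6,8] [9,11] [12,14] [14,15] [13,20] [19,23] [23,24] [26,28]
{[0,3],[2,4]} hit by 3; {[5,6],[6,8]} hit by 6; {[9,11]} hit by 11; {[12,14],[14,15],[13,20]} hit by 14; {[19,23],[23,24]} hit by 23; {[26,28]} hit by 28.
Points: 3, 6, 11, 14, 23, 28 (6 total).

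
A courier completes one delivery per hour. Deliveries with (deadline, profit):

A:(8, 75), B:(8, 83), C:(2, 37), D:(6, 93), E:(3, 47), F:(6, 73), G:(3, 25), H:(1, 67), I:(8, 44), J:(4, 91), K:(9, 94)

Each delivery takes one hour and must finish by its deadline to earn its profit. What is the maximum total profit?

667

Profit order: K=94 D=93 J=91 B=83 A=75 F=73 H=67 E=47 I=44 C=37 G=25
Assign: K→slot 9, D→slot 6, J→slot 4, B→slot 8, A→slot 7, F→slot 5, H→slot 1, E→slot 3, I→slot 2, C skipped, G skipped.
Slots: [1:H] [2:I] [3:E] [4:J] [5:F] [6:D] [7:A] [8:B] [9:K]
Profit = 67 + 44 + 47 + 91 + 73 + 93 + 75 + 83 + 94 = 667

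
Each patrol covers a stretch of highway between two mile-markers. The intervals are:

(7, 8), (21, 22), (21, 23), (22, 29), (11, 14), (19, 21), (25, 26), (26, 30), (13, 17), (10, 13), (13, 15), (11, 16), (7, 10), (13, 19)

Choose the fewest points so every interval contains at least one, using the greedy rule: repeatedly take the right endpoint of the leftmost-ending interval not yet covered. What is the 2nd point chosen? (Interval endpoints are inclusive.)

By right end: [7,8]  [7,10]  [10,13]  [11,14]  [13,15]  [11,16]  [13,17]  [13,19]  [19,21]  [21,22]  [21,23]  [25,26]  [22,29]  [26,30]
[7,8] uncovered → point at 8; [10,13] uncovered → point at 13; [19,21] uncovered → point at 21; [25,26] uncovered → point at 26.
Points: 8, 13, 21, 26 (4 total).

13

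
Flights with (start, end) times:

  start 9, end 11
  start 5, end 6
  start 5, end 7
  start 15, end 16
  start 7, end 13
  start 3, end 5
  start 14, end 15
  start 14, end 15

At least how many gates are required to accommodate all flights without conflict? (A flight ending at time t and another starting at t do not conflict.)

Count concurrent intervals with a sweep; the peak is the room count.
Events (time:±→running): 3:+→1 5:-→0 5:+→1 5:+→2 … peak 2.

2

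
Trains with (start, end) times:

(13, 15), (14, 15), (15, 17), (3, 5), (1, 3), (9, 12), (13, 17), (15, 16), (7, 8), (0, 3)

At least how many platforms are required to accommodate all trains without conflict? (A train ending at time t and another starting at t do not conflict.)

Events (time:±→running): 0:+→1 1:+→2 3:-→1 3:-→0 3:+→1 5:-→0 7:+→1 8:-→0 9:+→1 12:-→0 13:+→1 13:+→2 14:+→3 … peak 3.

3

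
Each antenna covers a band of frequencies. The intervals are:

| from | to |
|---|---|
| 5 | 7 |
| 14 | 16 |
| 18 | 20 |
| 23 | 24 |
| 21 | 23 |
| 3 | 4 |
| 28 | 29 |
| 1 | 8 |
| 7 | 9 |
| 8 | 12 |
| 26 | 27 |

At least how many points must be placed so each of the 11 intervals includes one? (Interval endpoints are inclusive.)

8

Sort by right endpoint; whenever an interval is uncovered, place a point at its right end.
By right end: [3,4]  [5,7]  [1,8]  [7,9]  [8,12]  [14,16]  [18,20]  [21,23]  [23,24]  [26,27]  [28,29]
[3,4] uncovered → point at 4; [5,7] uncovered → point at 7; [8,12] uncovered → point at 12; [14,16] uncovered → point at 16; [18,20] uncovered → point at 20; [21,23] uncovered → point at 23; [26,27] uncovered → point at 27; [28,29] uncovered → point at 29.
Points: 4, 7, 12, 16, 20, 23, 27, 29 (8 total).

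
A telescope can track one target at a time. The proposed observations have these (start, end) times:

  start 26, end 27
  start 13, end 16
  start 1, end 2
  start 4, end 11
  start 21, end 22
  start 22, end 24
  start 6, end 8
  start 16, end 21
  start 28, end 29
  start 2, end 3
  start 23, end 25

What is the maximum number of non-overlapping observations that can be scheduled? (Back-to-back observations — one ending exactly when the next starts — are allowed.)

9

Sort by end time and greedily take each interval whose start is ≥ the last chosen end.
By end time: (1,2), (2,3), (6,8), (4,11), (13,16), (16,21), (21,22), (22,24), (23,25), (26,27), (28,29).
Pick (1,2); next start ≥ 2 → (2,3); next start ≥ 3 → (6,8); next start ≥ 8 → (13,16); next start ≥ 16 → (16,21); next start ≥ 21 → (21,22); next start ≥ 22 → (22,24); next start ≥ 24 → (26,27); next start ≥ 27 → (28,29).
Selected 9 observations.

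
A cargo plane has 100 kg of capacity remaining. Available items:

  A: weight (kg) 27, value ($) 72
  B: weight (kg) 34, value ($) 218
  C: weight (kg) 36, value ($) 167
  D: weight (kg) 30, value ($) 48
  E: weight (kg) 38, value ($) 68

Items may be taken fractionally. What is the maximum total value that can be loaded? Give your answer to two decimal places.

Greedy by value/weight ratio, highest first.
Ratios (sorted): B 6.41, C 4.64, A 2.67, E 1.79, D 1.60
take B (34 @ 218); take C (36 @ 167); take A (27 @ 72); take 3/38 of E → 5.37. Capacity used 100/100.
Total value = 462.37

462.37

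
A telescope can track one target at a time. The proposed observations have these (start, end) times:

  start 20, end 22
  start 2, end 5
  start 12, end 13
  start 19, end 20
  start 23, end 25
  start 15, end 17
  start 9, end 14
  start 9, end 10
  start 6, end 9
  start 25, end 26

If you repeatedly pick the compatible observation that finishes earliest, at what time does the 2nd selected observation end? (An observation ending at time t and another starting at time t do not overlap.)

9

Sort by end time and greedily take each interval whose start is ≥ the last chosen end.
By end time: (2,5), (6,9), (9,10), (12,13), (9,14), (15,17), (19,20), (20,22), (23,25), (25,26).
Pick (2,5); next start ≥ 5 → (6,9); next start ≥ 9 → (9,10); next start ≥ 10 → (12,13); next start ≥ 13 → (15,17); next start ≥ 17 → (19,20); next start ≥ 20 → (20,22); next start ≥ 22 → (23,25); next start ≥ 25 → (25,26).
Selected: (2,5) (6,9) (9,10) (12,13) (15,17) (19,20) (20,22) (23,25) (25,26)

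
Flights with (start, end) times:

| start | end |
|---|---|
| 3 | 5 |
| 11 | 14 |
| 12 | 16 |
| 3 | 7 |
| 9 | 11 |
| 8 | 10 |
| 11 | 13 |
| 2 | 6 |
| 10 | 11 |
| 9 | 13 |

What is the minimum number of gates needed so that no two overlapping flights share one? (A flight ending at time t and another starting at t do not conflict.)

4

Events (time:±→running): 2:+→1 3:+→2 3:+→3 5:-→2 6:-→1 7:-→0 8:+→1 9:+→2 9:+→3 10:-→2 10:+→3 11:-→2 11:-→1 11:+→2 11:+→3 12:+→4 … peak 4.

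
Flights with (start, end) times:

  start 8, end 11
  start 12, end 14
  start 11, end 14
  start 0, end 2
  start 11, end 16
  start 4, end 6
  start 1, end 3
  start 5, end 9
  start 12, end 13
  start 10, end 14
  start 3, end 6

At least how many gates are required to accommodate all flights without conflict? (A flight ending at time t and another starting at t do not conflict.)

Count concurrent intervals with a sweep; the peak is the room count.
starts: [0, 1, 3, 4, 5, 8, 10, 11, 11, 12, 12]
ends:   [2, 3, 6, 6, 9, 11, 13, 14, 14, 14, 16]
s0→1 s1→2 e2→1 e3→0 s3→1 s4→2 s5→3 e6→2 e6→1 s8→2 e9→1 s10→2 e11→1 s11→2 s11→3 s12→4 s12→5  — peak 5.

5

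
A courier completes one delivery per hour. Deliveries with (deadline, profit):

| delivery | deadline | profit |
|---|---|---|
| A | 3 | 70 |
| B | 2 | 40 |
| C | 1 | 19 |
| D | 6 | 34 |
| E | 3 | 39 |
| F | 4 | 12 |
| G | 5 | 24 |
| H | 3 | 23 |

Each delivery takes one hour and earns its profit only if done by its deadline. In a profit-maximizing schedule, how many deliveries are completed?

Sort by profit descending; place each in the latest free slot ≤ its deadline.
Profit order: A=70 B=40 E=39 D=34 G=24 H=23 C=19 F=12
Assign: A→slot 3, B→slot 2, E→slot 1, D→slot 6, G→slot 5, H skipped, C skipped, F→slot 4.
Slots: [1:E] [2:B] [3:A] [4:F] [5:G] [6:D]
6 of 8 scheduled.

6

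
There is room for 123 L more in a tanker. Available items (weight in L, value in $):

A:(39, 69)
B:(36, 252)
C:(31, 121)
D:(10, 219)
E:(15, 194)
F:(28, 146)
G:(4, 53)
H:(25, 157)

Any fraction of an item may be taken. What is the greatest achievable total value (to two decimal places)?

1040.52

Sort by value per unit weight and fill in that order.
Order: D (219/10=21.90) > G (53/4=13.25) > E (194/15=12.93) > B (252/36=7.00) > H (157/25=6.28) > F (146/28=5.21) > C (121/31=3.90) > A (69/39=1.77)
Fill: take D (10 @ 219) → take G (4 @ 53) → take E (15 @ 194) → take B (36 @ 252) → take H (25 @ 157) → take F (28 @ 146) → take 5/31 of C → 19.52; 123/123 used.
Total value = 1040.52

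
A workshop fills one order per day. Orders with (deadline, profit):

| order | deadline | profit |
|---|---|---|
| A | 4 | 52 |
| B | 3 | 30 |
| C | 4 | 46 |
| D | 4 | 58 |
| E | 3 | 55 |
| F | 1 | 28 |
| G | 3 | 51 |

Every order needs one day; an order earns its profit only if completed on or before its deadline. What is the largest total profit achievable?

Profit order: D=58 E=55 A=52 G=51 C=46 B=30 F=28
Assign: D→slot 4, E→slot 3, A→slot 2, G→slot 1, C skipped, B skipped, F skipped.
Slots: [1:G] [2:A] [3:E] [4:D]
Profit = 51 + 52 + 55 + 58 = 216

216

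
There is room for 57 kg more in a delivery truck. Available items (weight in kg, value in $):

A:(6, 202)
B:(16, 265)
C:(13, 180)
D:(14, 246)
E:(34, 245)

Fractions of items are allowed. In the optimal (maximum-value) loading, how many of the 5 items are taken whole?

4

Sort by value per unit weight and fill in that order.
Ratios (sorted): A 33.67, D 17.57, B 16.56, C 13.85, E 7.21
take A (6 @ 202); take D (14 @ 246); take B (16 @ 265); take C (13 @ 180); take 8/34 of E → 57.65. Capacity used 57/57.
4 item(s) taken whole; one partial (take 8/34 of E).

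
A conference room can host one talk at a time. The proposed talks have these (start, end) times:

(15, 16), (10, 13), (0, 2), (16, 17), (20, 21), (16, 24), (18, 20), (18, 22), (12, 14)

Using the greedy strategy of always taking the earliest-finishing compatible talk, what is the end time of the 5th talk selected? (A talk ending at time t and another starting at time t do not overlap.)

20

Order by finish time; keep every interval that doesn't clash with the previous kept one.
Sorted by end: (0,2)  (10,13)  (12,14)  (15,16)  (16,17)  (18,20)  (20,21)  (18,22)  (16,24)
take (0,2); take (10,13); take (15,16); take (16,17); take (18,20); take (20,21); skip (16,24).
Selected: (0,2) (10,13) (15,16) (16,17) (18,20) (20,21)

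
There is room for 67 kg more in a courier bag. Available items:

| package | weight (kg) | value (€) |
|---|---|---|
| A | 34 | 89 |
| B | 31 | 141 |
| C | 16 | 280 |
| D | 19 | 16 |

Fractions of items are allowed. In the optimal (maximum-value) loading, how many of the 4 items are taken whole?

Greedy by value/weight ratio, highest first.
Ratios (sorted): C 17.50, B 4.55, A 2.62, D 0.84
take C (16 @ 280); take B (31 @ 141); take 20/34 of A → 52.35. Capacity used 67/67.
2 item(s) taken whole; one partial (take 20/34 of A).

2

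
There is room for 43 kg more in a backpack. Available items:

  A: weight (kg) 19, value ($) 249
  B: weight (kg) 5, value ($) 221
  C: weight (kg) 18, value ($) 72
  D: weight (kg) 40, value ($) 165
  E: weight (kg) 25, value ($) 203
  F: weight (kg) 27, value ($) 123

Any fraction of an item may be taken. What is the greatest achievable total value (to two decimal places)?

Sort by value per unit weight and fill in that order.
Order: B (221/5=44.20) > A (249/19=13.11) > E (203/25=8.12) > F (123/27=4.56) > D (165/40=4.12) > C (72/18=4.00)
Fill: take B (5 @ 221) → take A (19 @ 249) → take 19/25 of E → 154.28; 43/43 used.
Total value = 624.28

624.28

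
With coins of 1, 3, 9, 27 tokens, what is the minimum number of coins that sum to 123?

7

123 − 4×27→15 − 1×9→6 − 2×3→0
Total coins = 4 + 1 + 2 = 7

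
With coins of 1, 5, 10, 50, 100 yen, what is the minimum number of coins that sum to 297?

10

Greedy: take as many of the largest coin as possible, then repeat with the remainder.
297 = 2×100 + 1×50 + 4×10 + 1×5 + 2×1
Total coins = 2 + 1 + 4 + 1 + 2 = 10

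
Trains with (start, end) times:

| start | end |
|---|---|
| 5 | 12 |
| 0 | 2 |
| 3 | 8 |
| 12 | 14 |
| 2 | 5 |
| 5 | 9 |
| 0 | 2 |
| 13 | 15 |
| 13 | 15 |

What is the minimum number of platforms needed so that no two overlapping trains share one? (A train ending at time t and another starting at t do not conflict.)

starts: [0, 0, 2, 3, 5, 5, 12, 13, 13]
ends:   [2, 2, 5, 8, 9, 12, 14, 15, 15]
s0→1 s0→2 e2→1 e2→0 s2→1 s3→2 e5→1 s5→2 s5→3  — peak 3.

3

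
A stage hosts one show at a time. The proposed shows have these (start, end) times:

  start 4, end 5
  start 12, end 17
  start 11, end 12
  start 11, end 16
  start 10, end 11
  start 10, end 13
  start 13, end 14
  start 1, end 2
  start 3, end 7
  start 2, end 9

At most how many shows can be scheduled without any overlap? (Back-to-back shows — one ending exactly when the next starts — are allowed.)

5

Sort by end time and greedily take each interval whose start is ≥ the last chosen end.
Sorted by end: (1,2)  (4,5)  (3,7)  (2,9)  (10,11)  (11,12)  (10,13)  (13,14)  (11,16)  (12,17)
take (1,2); take (4,5); take (10,11); take (11,12); take (13,14); skip (12,17).
Selected 5 shows.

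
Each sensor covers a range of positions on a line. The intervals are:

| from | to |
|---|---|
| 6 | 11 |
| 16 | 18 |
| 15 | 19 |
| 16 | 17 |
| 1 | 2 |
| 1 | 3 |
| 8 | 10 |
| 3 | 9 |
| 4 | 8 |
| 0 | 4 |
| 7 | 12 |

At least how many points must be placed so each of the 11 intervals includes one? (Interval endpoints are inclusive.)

Process intervals by earliest right end; each time one isn't hit yet, stab at its right endpoint.
By right end: [1,2]  [1,3]  [0,4]  [4,8]  [3,9]  [8,10]  [6,11]  [7,12]  [16,17]  [16,18]  [15,19]
[1,2] uncovered → point at 2; [4,8] uncovered → point at 8; [16,17] uncovered → point at 17.
Points: 2, 8, 17 (3 total).

3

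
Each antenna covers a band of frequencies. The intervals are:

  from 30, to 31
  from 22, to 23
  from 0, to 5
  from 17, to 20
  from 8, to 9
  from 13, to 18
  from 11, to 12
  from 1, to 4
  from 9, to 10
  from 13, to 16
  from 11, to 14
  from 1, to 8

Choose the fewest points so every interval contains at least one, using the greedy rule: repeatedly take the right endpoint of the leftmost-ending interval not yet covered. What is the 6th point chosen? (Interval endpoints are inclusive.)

By right end: [1,4]  [0,5]  [1,8]  [8,9]  [9,10]  [11,12]  [11,14]  [13,16]  [13,18]  [17,20]  [22,23]  [30,31]
[1,4] uncovered → point at 4; [8,9] uncovered → point at 9; [11,12] uncovered → point at 12; [13,16] uncovered → point at 16; [17,20] uncovered → point at 20; [22,23] uncovered → point at 23; [30,31] uncovered → point at 31.
Points: 4, 9, 12, 16, 20, 23, 31 (7 total).

23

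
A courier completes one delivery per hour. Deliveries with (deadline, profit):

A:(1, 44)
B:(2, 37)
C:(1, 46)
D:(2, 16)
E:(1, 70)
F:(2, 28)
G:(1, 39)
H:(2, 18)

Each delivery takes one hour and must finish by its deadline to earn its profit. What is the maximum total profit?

Sort by profit descending; place each in the latest free slot ≤ its deadline.
By profit: E(d1,70), C(d1,46), A(d1,44), G(d1,39), B(d2,37), F(d2,28), H(d2,18), D(d2,16)
E→slot 1; C skipped; A skipped; G skipped; B→slot 2; F skipped; H skipped; D skipped.
Profit = 70 + 37 = 107

107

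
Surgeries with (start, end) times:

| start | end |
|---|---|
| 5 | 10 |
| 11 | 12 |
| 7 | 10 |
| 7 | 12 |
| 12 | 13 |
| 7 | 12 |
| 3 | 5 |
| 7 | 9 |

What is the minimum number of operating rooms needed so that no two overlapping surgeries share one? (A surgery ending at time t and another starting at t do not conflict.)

5

Events (time:±→running): 3:+→1 5:-→0 5:+→1 7:+→2 7:+→3 7:+→4 7:+→5 … peak 5.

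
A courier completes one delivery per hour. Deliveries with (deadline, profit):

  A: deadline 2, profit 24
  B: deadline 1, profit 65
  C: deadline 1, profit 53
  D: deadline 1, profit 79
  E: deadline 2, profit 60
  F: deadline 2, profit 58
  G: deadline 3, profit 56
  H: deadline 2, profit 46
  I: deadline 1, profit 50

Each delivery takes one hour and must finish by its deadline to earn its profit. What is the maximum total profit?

195

Profit order: D=79 B=65 E=60 F=58 G=56 C=53 I=50 H=46 A=24
Assign: D→slot 1, B skipped, E→slot 2, F skipped, G→slot 3, C skipped, I skipped, H skipped, A skipped.
Slots: [1:D] [2:E] [3:G]
Profit = 79 + 60 + 56 = 195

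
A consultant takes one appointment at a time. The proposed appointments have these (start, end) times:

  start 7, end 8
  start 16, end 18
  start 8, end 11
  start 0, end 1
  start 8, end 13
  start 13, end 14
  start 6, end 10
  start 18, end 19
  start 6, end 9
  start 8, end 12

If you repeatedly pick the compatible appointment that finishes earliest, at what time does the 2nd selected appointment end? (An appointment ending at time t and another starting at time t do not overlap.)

8

Sorted by end: (0,1)  (7,8)  (6,9)  (6,10)  (8,11)  (8,12)  (8,13)  (13,14)  (16,18)  (18,19)
take (0,1); take (7,8); skip (6,9); take (8,11); skip (8,12); take (13,14); take (16,18); take (18,19).
Selected: (0,1) (7,8) (8,11) (13,14) (16,18) (18,19)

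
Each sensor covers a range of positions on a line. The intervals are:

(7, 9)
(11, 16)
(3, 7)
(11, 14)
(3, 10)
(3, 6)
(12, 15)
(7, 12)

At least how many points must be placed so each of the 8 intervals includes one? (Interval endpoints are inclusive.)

3

Sort by right endpoint; whenever an interval is uncovered, place a point at its right end.
By right end: [3,6]  [3,7]  [7,9]  [3,10]  [7,12]  [11,14]  [12,15]  [11,16]
[3,6] uncovered → point at 6; [7,9] uncovered → point at 9; [11,14] uncovered → point at 14.
Points: 6, 9, 14 (3 total).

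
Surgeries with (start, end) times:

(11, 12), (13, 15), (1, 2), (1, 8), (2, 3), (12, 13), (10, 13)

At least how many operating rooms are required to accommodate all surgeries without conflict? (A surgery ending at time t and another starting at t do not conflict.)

2

The answer is the maximum number of intervals overlapping at any instant.
starts: [1, 1, 2, 10, 11, 12, 13]
ends:   [2, 3, 8, 12, 13, 13, 15]
s1→1 s1→2  — peak 2.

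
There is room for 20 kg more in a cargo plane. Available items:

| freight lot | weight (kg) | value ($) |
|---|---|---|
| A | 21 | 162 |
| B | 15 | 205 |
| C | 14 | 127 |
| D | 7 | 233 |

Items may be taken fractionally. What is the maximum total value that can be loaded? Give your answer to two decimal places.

Ratios (sorted): D 33.29, B 13.67, C 9.07, A 7.71
take D (7 @ 233); take 13/15 of B → 177.67. Capacity used 20/20.
Total value = 410.67

410.67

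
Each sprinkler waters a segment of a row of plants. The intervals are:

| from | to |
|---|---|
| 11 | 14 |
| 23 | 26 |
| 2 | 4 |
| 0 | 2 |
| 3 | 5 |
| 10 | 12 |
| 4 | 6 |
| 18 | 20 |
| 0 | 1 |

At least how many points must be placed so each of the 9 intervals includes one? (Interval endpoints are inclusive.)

Process intervals by earliest right end; each time one isn't hit yet, stab at its right endpoint.
By right end: [0,1]  [0,2]  [2,4]  [3,5]  [4,6]  [10,12]  [11,14]  [18,20]  [23,26]
[0,1] uncovered → point at 1; [2,4] uncovered → point at 4; [10,12] uncovered → point at 12; [18,20] uncovered → point at 20; [23,26] uncovered → point at 26.
Points: 1, 4, 12, 20, 26 (5 total).

5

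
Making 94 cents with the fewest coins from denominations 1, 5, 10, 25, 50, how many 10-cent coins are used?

94 − 1×50→44 − 1×25→19 − 1×10→9 − 1×5→4 − 4×1→0
Count of 10: 1

1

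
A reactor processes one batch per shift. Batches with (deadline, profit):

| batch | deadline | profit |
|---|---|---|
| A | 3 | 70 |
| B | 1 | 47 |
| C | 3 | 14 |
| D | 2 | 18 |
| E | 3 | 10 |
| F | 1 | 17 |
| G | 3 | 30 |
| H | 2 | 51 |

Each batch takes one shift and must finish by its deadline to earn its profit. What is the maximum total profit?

168

By profit: A(d3,70), H(d2,51), B(d1,47), G(d3,30), D(d2,18), F(d1,17), C(d3,14), E(d3,10)
A→slot 3; H→slot 2; B→slot 1; G skipped; D skipped; F skipped; C skipped; E skipped.
Profit = 47 + 51 + 70 = 168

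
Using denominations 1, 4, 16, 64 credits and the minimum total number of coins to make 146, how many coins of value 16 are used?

1

146 − 2×64→18 − 1×16→2 − 2×1→0
Count of 16: 1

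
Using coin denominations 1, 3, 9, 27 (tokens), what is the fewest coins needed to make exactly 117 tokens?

Greedy: take as many of the largest coin as possible, then repeat with the remainder.
117 − 4×27→9 − 1×9→0
Total coins = 4 + 1 = 5

5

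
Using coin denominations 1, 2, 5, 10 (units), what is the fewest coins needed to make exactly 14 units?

3

14 − 1×10→4 − 2×2→0
Total coins = 1 + 2 = 3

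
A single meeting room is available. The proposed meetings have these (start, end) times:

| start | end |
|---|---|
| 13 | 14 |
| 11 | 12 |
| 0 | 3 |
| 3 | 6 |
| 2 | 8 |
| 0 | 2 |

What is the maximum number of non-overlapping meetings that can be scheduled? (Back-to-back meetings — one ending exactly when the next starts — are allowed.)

Greedy by earliest finish: after sorting by end time, pick each interval compatible with the last pick.
By end time: (0,2), (0,3), (3,6), (2,8), (11,12), (13,14).
Pick (0,2); next start ≥ 2 → (3,6); next start ≥ 6 → (11,12); next start ≥ 12 → (13,14).
Selected 4 meetings.

4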